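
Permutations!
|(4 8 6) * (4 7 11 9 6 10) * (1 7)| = |(1 7 11 9 6)(4 8 10)| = 15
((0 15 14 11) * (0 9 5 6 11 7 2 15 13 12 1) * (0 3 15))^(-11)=(0 7 15 1 13 2 14 3 12)(5 6 11 9)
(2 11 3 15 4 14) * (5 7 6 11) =(2 5 7 6 11 3 15 4 14) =[0, 1, 5, 15, 14, 7, 11, 6, 8, 9, 10, 3, 12, 13, 2, 4]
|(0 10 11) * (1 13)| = |(0 10 11)(1 13)| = 6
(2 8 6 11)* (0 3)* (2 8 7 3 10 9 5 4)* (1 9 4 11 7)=(0 10 4 2 1 9 5 11 8 6 7 3)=[10, 9, 1, 0, 2, 11, 7, 3, 6, 5, 4, 8]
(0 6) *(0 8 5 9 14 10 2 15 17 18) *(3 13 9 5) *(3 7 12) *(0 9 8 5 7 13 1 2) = (0 6 5 7 12 3 1 2 15 17 18 9 14 10)(8 13) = [6, 2, 15, 1, 4, 7, 5, 12, 13, 14, 0, 11, 3, 8, 10, 17, 16, 18, 9]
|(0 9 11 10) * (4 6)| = |(0 9 11 10)(4 6)| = 4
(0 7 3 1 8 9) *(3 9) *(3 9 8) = (0 7 8 9)(1 3) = [7, 3, 2, 1, 4, 5, 6, 8, 9, 0]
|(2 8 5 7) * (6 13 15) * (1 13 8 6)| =|(1 13 15)(2 6 8 5 7)| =15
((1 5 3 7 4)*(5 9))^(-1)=(1 4 7 3 5 9)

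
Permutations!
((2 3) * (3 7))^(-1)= (2 3 7)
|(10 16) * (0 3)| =2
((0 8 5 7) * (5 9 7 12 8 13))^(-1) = ((0 13 5 12 8 9 7))^(-1) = (0 7 9 8 12 5 13)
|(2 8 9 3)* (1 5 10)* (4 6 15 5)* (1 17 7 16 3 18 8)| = 33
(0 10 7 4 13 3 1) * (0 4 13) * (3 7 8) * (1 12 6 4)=[10, 1, 2, 12, 0, 5, 4, 13, 3, 9, 8, 11, 6, 7]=(0 10 8 3 12 6 4)(7 13)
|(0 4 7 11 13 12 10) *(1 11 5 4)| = 6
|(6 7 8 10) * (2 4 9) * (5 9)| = |(2 4 5 9)(6 7 8 10)| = 4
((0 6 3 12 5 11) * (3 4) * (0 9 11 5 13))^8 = (0 4 12)(3 13 6)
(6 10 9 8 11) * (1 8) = [0, 8, 2, 3, 4, 5, 10, 7, 11, 1, 9, 6] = (1 8 11 6 10 9)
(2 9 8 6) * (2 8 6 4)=(2 9 6 8 4)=[0, 1, 9, 3, 2, 5, 8, 7, 4, 6]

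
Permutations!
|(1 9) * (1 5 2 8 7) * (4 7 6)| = |(1 9 5 2 8 6 4 7)| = 8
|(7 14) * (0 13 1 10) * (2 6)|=|(0 13 1 10)(2 6)(7 14)|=4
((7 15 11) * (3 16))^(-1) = (3 16)(7 11 15)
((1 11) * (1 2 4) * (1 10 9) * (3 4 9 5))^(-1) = (1 9 2 11)(3 5 10 4)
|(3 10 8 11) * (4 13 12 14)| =|(3 10 8 11)(4 13 12 14)| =4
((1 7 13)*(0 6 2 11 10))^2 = ((0 6 2 11 10)(1 7 13))^2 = (0 2 10 6 11)(1 13 7)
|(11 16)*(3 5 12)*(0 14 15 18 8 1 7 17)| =24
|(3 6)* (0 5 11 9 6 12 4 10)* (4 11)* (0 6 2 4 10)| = 10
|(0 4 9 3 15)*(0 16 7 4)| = |(3 15 16 7 4 9)| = 6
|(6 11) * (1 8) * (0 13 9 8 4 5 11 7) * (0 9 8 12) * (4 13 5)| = 21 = |(0 5 11 6 7 9 12)(1 13 8)|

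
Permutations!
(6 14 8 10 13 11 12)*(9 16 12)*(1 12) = (1 12 6 14 8 10 13 11 9 16) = [0, 12, 2, 3, 4, 5, 14, 7, 10, 16, 13, 9, 6, 11, 8, 15, 1]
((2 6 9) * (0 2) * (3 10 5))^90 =((0 2 6 9)(3 10 5))^90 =(10)(0 6)(2 9)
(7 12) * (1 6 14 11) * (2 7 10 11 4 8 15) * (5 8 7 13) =(1 6 14 4 7 12 10 11)(2 13 5 8 15) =[0, 6, 13, 3, 7, 8, 14, 12, 15, 9, 11, 1, 10, 5, 4, 2]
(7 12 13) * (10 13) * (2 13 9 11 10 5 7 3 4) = [0, 1, 13, 4, 2, 7, 6, 12, 8, 11, 9, 10, 5, 3] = (2 13 3 4)(5 7 12)(9 11 10)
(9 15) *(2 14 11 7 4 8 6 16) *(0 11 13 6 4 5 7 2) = (0 11 2 14 13 6 16)(4 8)(5 7)(9 15) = [11, 1, 14, 3, 8, 7, 16, 5, 4, 15, 10, 2, 12, 6, 13, 9, 0]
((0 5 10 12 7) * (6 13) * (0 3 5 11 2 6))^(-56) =(0 13 6 2 11)(3 7 12 10 5)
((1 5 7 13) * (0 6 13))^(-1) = ((0 6 13 1 5 7))^(-1) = (0 7 5 1 13 6)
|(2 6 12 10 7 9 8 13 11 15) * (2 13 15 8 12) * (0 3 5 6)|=|(0 3 5 6 2)(7 9 12 10)(8 15 13 11)|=20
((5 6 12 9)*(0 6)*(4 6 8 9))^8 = (4 12 6)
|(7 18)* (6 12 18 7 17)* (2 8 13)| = |(2 8 13)(6 12 18 17)| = 12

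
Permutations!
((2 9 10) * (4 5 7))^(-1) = ((2 9 10)(4 5 7))^(-1) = (2 10 9)(4 7 5)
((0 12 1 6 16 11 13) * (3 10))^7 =(16)(3 10)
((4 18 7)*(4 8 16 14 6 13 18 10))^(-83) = (4 10)(6 13 18 7 8 16 14)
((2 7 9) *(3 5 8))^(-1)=(2 9 7)(3 8 5)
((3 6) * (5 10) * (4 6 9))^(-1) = (3 6 4 9)(5 10)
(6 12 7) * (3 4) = (3 4)(6 12 7) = [0, 1, 2, 4, 3, 5, 12, 6, 8, 9, 10, 11, 7]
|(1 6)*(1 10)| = |(1 6 10)| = 3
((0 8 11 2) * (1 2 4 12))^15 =(0 8 11 4 12 1 2)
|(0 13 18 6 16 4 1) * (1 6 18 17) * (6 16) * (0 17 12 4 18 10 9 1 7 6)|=|(0 13 12 4 16 18 10 9 1 17 7 6)|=12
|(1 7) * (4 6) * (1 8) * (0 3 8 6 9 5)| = |(0 3 8 1 7 6 4 9 5)| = 9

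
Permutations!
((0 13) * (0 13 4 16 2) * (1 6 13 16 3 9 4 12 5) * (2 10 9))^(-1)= ((0 12 5 1 6 13 16 10 9 4 3 2))^(-1)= (0 2 3 4 9 10 16 13 6 1 5 12)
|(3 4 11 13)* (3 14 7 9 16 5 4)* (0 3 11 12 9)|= |(0 3 11 13 14 7)(4 12 9 16 5)|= 30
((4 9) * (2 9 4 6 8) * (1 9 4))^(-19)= (1 4 2 8 6 9)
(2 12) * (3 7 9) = (2 12)(3 7 9) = [0, 1, 12, 7, 4, 5, 6, 9, 8, 3, 10, 11, 2]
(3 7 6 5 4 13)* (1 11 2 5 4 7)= (1 11 2 5 7 6 4 13 3)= [0, 11, 5, 1, 13, 7, 4, 6, 8, 9, 10, 2, 12, 3]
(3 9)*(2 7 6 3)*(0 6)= (0 6 3 9 2 7)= [6, 1, 7, 9, 4, 5, 3, 0, 8, 2]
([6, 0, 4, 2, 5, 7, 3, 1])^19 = [2, 3, 7, 5, 1, 0, 4, 6]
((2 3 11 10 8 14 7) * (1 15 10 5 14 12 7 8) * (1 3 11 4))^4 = ((1 15 10 3 4)(2 11 5 14 8 12 7))^4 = (1 4 3 10 15)(2 8 11 12 5 7 14)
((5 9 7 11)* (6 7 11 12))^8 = (5 11 9)(6 12 7)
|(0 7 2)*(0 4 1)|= |(0 7 2 4 1)|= 5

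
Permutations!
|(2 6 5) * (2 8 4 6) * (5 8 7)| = 6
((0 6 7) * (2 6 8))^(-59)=(0 8 2 6 7)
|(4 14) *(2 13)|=|(2 13)(4 14)|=2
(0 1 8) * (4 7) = [1, 8, 2, 3, 7, 5, 6, 4, 0] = (0 1 8)(4 7)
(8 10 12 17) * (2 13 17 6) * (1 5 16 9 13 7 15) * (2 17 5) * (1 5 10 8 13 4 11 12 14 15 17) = (1 2 7 17 13 10 14 15 5 16 9 4 11 12 6) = [0, 2, 7, 3, 11, 16, 1, 17, 8, 4, 14, 12, 6, 10, 15, 5, 9, 13]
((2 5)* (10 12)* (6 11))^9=(2 5)(6 11)(10 12)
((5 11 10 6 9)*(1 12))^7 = ((1 12)(5 11 10 6 9))^7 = (1 12)(5 10 9 11 6)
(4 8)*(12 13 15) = (4 8)(12 13 15) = [0, 1, 2, 3, 8, 5, 6, 7, 4, 9, 10, 11, 13, 15, 14, 12]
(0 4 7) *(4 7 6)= (0 7)(4 6)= [7, 1, 2, 3, 6, 5, 4, 0]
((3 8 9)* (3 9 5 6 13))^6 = (3 8 5 6 13) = ((3 8 5 6 13))^6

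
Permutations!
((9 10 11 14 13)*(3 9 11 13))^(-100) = (3 10 11)(9 13 14)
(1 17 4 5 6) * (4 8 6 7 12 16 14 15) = (1 17 8 6)(4 5 7 12 16 14 15) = [0, 17, 2, 3, 5, 7, 1, 12, 6, 9, 10, 11, 16, 13, 15, 4, 14, 8]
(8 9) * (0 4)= (0 4)(8 9)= [4, 1, 2, 3, 0, 5, 6, 7, 9, 8]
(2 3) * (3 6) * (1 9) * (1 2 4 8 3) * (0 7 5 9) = [7, 0, 6, 4, 8, 9, 1, 5, 3, 2] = (0 7 5 9 2 6 1)(3 4 8)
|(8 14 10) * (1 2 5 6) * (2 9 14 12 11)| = |(1 9 14 10 8 12 11 2 5 6)| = 10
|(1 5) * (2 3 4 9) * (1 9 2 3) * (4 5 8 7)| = 15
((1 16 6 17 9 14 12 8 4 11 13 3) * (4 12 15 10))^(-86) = (1 13 4 15 9 6)(3 11 10 14 17 16)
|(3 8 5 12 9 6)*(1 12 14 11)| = 9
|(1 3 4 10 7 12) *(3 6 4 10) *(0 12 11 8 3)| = |(0 12 1 6 4)(3 10 7 11 8)| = 5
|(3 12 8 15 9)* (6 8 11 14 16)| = |(3 12 11 14 16 6 8 15 9)| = 9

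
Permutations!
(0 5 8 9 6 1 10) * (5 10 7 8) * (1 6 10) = (0 1 7 8 9 10) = [1, 7, 2, 3, 4, 5, 6, 8, 9, 10, 0]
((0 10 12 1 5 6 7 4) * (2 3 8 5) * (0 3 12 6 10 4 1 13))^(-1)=(0 13 12 2 1 7 6 10 5 8 3 4)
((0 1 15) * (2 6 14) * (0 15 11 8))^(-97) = (15)(0 8 11 1)(2 14 6)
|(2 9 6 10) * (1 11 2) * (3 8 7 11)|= 9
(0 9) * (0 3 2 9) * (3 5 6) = [0, 1, 9, 2, 4, 6, 3, 7, 8, 5] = (2 9 5 6 3)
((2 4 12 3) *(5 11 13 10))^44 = ((2 4 12 3)(5 11 13 10))^44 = (13)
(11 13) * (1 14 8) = (1 14 8)(11 13) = [0, 14, 2, 3, 4, 5, 6, 7, 1, 9, 10, 13, 12, 11, 8]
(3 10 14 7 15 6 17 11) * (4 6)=(3 10 14 7 15 4 6 17 11)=[0, 1, 2, 10, 6, 5, 17, 15, 8, 9, 14, 3, 12, 13, 7, 4, 16, 11]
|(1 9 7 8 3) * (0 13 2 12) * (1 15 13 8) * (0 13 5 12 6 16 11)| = |(0 8 3 15 5 12 13 2 6 16 11)(1 9 7)| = 33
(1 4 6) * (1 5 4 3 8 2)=(1 3 8 2)(4 6 5)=[0, 3, 1, 8, 6, 4, 5, 7, 2]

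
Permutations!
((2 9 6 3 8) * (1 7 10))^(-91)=(1 10 7)(2 8 3 6 9)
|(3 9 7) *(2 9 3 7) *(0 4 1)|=6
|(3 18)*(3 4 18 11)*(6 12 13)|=6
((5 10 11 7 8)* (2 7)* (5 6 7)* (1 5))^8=((1 5 10 11 2)(6 7 8))^8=(1 11 5 2 10)(6 8 7)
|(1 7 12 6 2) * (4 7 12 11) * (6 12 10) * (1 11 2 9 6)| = 4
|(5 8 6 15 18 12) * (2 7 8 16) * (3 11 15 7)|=24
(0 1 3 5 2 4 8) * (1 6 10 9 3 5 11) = (0 6 10 9 3 11 1 5 2 4 8) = [6, 5, 4, 11, 8, 2, 10, 7, 0, 3, 9, 1]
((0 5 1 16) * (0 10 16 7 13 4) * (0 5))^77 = (1 13 5 7 4)(10 16)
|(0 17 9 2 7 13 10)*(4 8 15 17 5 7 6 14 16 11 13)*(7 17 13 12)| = 16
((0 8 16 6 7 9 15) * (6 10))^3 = (0 10 9 8 6 15 16 7)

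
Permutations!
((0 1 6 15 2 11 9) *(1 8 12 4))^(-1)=(0 9 11 2 15 6 1 4 12 8)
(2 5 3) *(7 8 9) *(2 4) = (2 5 3 4)(7 8 9) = [0, 1, 5, 4, 2, 3, 6, 8, 9, 7]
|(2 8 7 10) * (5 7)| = |(2 8 5 7 10)| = 5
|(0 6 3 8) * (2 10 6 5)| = |(0 5 2 10 6 3 8)| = 7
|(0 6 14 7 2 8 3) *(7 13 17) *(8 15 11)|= |(0 6 14 13 17 7 2 15 11 8 3)|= 11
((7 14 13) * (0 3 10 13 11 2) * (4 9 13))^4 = (0 9 11 10 7)(2 4 14 3 13)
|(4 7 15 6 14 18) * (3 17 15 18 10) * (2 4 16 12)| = 6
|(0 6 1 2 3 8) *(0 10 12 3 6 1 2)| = |(0 1)(2 6)(3 8 10 12)| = 4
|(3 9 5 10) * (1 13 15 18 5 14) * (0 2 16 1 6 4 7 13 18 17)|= |(0 2 16 1 18 5 10 3 9 14 6 4 7 13 15 17)|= 16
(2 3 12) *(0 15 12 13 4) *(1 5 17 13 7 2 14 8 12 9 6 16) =(0 15 9 6 16 1 5 17 13 4)(2 3 7)(8 12 14) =[15, 5, 3, 7, 0, 17, 16, 2, 12, 6, 10, 11, 14, 4, 8, 9, 1, 13]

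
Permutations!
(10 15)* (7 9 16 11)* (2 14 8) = (2 14 8)(7 9 16 11)(10 15) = [0, 1, 14, 3, 4, 5, 6, 9, 2, 16, 15, 7, 12, 13, 8, 10, 11]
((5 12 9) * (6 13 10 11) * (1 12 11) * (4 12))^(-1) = (1 10 13 6 11 5 9 12 4)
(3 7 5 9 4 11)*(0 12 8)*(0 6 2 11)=[12, 1, 11, 7, 0, 9, 2, 5, 6, 4, 10, 3, 8]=(0 12 8 6 2 11 3 7 5 9 4)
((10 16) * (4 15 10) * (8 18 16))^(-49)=(4 16 18 8 10 15)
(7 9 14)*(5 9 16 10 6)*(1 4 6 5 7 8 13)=(1 4 6 7 16 10 5 9 14 8 13)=[0, 4, 2, 3, 6, 9, 7, 16, 13, 14, 5, 11, 12, 1, 8, 15, 10]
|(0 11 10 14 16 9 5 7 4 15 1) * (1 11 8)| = 9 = |(0 8 1)(4 15 11 10 14 16 9 5 7)|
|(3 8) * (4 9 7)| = |(3 8)(4 9 7)| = 6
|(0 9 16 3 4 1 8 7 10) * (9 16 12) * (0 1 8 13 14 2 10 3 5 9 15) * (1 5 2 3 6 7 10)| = 14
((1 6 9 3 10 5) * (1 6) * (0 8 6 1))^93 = ((0 8 6 9 3 10 5 1))^93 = (0 10 6 1 3 8 5 9)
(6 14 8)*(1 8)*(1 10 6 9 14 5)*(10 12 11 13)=[0, 8, 2, 3, 4, 1, 5, 7, 9, 14, 6, 13, 11, 10, 12]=(1 8 9 14 12 11 13 10 6 5)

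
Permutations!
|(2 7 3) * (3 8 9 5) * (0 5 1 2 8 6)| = 9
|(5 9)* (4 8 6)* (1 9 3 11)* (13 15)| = 30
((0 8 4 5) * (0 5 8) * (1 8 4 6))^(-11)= (1 8 6)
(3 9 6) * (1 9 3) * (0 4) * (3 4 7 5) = (0 7 5 3 4)(1 9 6) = [7, 9, 2, 4, 0, 3, 1, 5, 8, 6]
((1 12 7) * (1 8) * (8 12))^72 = ((1 8)(7 12))^72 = (12)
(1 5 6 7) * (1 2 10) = (1 5 6 7 2 10) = [0, 5, 10, 3, 4, 6, 7, 2, 8, 9, 1]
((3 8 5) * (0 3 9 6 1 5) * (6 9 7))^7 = (9)(0 3 8)(1 6 7 5)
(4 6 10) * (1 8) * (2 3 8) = (1 2 3 8)(4 6 10) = [0, 2, 3, 8, 6, 5, 10, 7, 1, 9, 4]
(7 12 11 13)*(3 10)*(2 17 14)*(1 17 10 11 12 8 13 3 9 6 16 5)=(1 17 14 2 10 9 6 16 5)(3 11)(7 8 13)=[0, 17, 10, 11, 4, 1, 16, 8, 13, 6, 9, 3, 12, 7, 2, 15, 5, 14]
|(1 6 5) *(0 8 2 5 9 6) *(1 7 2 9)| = |(0 8 9 6 1)(2 5 7)| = 15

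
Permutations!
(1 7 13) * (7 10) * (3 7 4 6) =(1 10 4 6 3 7 13) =[0, 10, 2, 7, 6, 5, 3, 13, 8, 9, 4, 11, 12, 1]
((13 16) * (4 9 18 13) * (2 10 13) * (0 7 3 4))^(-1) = (0 16 13 10 2 18 9 4 3 7)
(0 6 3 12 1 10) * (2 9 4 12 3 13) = (0 6 13 2 9 4 12 1 10) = [6, 10, 9, 3, 12, 5, 13, 7, 8, 4, 0, 11, 1, 2]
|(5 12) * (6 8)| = |(5 12)(6 8)| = 2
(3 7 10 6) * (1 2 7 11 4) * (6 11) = (1 2 7 10 11 4)(3 6) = [0, 2, 7, 6, 1, 5, 3, 10, 8, 9, 11, 4]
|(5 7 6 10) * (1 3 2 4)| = 4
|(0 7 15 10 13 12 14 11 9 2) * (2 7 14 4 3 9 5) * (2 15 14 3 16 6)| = |(0 3 9 7 14 11 5 15 10 13 12 4 16 6 2)| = 15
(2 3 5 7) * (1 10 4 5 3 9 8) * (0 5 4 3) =(0 5 7 2 9 8 1 10 3) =[5, 10, 9, 0, 4, 7, 6, 2, 1, 8, 3]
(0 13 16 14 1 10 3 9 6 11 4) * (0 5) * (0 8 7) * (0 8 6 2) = [13, 10, 0, 9, 5, 6, 11, 8, 7, 2, 3, 4, 12, 16, 1, 15, 14] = (0 13 16 14 1 10 3 9 2)(4 5 6 11)(7 8)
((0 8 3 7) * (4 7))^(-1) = ((0 8 3 4 7))^(-1) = (0 7 4 3 8)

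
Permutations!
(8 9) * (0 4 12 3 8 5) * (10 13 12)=[4, 1, 2, 8, 10, 0, 6, 7, 9, 5, 13, 11, 3, 12]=(0 4 10 13 12 3 8 9 5)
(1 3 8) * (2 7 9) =[0, 3, 7, 8, 4, 5, 6, 9, 1, 2] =(1 3 8)(2 7 9)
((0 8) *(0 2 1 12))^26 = (0 8 2 1 12)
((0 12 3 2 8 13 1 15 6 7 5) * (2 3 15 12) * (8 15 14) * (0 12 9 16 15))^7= (0 2)(1 12 15 13 5 16 8 7 9 14 6)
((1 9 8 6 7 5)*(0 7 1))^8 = ((0 7 5)(1 9 8 6))^8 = (9)(0 5 7)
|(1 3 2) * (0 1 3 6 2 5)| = |(0 1 6 2 3 5)| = 6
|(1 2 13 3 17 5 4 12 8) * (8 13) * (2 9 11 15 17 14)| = |(1 9 11 15 17 5 4 12 13 3 14 2 8)| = 13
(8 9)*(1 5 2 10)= [0, 5, 10, 3, 4, 2, 6, 7, 9, 8, 1]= (1 5 2 10)(8 9)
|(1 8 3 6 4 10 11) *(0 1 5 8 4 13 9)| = |(0 1 4 10 11 5 8 3 6 13 9)| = 11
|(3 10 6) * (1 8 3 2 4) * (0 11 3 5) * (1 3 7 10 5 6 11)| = 24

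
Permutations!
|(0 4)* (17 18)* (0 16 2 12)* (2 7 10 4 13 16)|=|(0 13 16 7 10 4 2 12)(17 18)|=8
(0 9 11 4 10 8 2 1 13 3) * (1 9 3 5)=(0 3)(1 13 5)(2 9 11 4 10 8)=[3, 13, 9, 0, 10, 1, 6, 7, 2, 11, 8, 4, 12, 5]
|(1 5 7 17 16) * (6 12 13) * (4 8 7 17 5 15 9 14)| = 30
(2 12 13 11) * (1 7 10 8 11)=(1 7 10 8 11 2 12 13)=[0, 7, 12, 3, 4, 5, 6, 10, 11, 9, 8, 2, 13, 1]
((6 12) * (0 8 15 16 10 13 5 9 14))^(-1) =(0 14 9 5 13 10 16 15 8)(6 12)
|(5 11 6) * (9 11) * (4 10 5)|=|(4 10 5 9 11 6)|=6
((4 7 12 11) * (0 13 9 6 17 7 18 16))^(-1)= ((0 13 9 6 17 7 12 11 4 18 16))^(-1)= (0 16 18 4 11 12 7 17 6 9 13)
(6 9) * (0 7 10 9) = (0 7 10 9 6) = [7, 1, 2, 3, 4, 5, 0, 10, 8, 6, 9]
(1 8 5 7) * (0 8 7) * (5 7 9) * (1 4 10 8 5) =(0 5)(1 9)(4 10 8 7) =[5, 9, 2, 3, 10, 0, 6, 4, 7, 1, 8]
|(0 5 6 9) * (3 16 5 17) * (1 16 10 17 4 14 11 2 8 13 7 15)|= |(0 4 14 11 2 8 13 7 15 1 16 5 6 9)(3 10 17)|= 42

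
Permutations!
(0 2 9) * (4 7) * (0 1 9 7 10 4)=(0 2 7)(1 9)(4 10)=[2, 9, 7, 3, 10, 5, 6, 0, 8, 1, 4]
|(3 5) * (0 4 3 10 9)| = |(0 4 3 5 10 9)| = 6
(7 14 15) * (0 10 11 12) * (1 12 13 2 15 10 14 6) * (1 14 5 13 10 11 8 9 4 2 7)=(0 5 13 7 6 14 11 10 8 9 4 2 15 1 12)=[5, 12, 15, 3, 2, 13, 14, 6, 9, 4, 8, 10, 0, 7, 11, 1]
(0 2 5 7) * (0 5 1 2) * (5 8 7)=(1 2)(7 8)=[0, 2, 1, 3, 4, 5, 6, 8, 7]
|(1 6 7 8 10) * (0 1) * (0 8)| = 4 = |(0 1 6 7)(8 10)|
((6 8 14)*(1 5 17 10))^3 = (1 10 17 5)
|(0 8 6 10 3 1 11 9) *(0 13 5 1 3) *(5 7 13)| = 4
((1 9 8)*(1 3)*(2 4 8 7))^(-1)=((1 9 7 2 4 8 3))^(-1)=(1 3 8 4 2 7 9)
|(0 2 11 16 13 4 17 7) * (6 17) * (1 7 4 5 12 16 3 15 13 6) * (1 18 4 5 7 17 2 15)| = 36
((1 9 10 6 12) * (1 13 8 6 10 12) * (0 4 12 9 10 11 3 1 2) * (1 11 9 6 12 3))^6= (13)(0 9 11)(1 4 6)(2 10 3)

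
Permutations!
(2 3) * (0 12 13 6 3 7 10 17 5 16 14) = [12, 1, 7, 2, 4, 16, 3, 10, 8, 9, 17, 11, 13, 6, 0, 15, 14, 5] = (0 12 13 6 3 2 7 10 17 5 16 14)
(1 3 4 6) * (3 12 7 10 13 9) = (1 12 7 10 13 9 3 4 6) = [0, 12, 2, 4, 6, 5, 1, 10, 8, 3, 13, 11, 7, 9]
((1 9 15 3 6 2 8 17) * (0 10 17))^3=(0 1 3 8 17 15 2 10 9 6)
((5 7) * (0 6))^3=((0 6)(5 7))^3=(0 6)(5 7)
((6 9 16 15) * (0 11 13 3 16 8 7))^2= (0 13 16 6 8)(3 15 9 7 11)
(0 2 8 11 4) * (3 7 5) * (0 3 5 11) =(0 2 8)(3 7 11 4) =[2, 1, 8, 7, 3, 5, 6, 11, 0, 9, 10, 4]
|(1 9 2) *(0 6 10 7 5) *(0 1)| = 8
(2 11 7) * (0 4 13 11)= [4, 1, 0, 3, 13, 5, 6, 2, 8, 9, 10, 7, 12, 11]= (0 4 13 11 7 2)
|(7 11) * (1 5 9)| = 6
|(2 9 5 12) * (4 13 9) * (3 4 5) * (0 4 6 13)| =12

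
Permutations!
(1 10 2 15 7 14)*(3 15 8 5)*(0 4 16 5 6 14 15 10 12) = (0 4 16 5 3 10 2 8 6 14 1 12)(7 15) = [4, 12, 8, 10, 16, 3, 14, 15, 6, 9, 2, 11, 0, 13, 1, 7, 5]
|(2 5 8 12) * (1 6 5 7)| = 7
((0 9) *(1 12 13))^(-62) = (1 12 13)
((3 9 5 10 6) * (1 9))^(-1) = (1 3 6 10 5 9) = ((1 9 5 10 6 3))^(-1)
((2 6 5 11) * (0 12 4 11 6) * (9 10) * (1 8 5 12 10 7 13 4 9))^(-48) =(0 5 7 2 8 9 11 1 12 4 10 6 13)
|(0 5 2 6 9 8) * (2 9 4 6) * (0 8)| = |(0 5 9)(4 6)| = 6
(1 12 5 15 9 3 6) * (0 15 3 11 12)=(0 15 9 11 12 5 3 6 1)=[15, 0, 2, 6, 4, 3, 1, 7, 8, 11, 10, 12, 5, 13, 14, 9]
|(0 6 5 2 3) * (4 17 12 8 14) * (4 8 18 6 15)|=10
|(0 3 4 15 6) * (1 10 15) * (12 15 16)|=|(0 3 4 1 10 16 12 15 6)|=9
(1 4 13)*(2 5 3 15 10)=(1 4 13)(2 5 3 15 10)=[0, 4, 5, 15, 13, 3, 6, 7, 8, 9, 2, 11, 12, 1, 14, 10]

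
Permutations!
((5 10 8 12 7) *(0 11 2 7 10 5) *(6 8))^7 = (0 7 2 11)(6 10 12 8)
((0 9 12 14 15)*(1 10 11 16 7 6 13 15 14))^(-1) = ((0 9 12 1 10 11 16 7 6 13 15))^(-1) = (0 15 13 6 7 16 11 10 1 12 9)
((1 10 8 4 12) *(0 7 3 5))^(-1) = ((0 7 3 5)(1 10 8 4 12))^(-1) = (0 5 3 7)(1 12 4 8 10)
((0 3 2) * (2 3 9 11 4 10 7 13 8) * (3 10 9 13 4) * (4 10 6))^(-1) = (0 2 8 13)(3 11 9 4 6)(7 10)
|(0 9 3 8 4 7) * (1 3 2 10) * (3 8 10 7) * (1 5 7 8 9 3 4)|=20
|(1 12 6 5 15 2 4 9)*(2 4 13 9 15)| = |(1 12 6 5 2 13 9)(4 15)| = 14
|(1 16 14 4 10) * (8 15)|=|(1 16 14 4 10)(8 15)|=10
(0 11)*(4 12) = (0 11)(4 12) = [11, 1, 2, 3, 12, 5, 6, 7, 8, 9, 10, 0, 4]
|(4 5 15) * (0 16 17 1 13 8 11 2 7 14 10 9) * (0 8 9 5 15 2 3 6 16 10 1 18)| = |(0 10 5 2 7 14 1 13 9 8 11 3 6 16 17 18)(4 15)| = 16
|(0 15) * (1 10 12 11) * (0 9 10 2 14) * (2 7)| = |(0 15 9 10 12 11 1 7 2 14)| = 10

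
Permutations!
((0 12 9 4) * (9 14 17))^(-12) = ((0 12 14 17 9 4))^(-12) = (17)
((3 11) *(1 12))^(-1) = (1 12)(3 11)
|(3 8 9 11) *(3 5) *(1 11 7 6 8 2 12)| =12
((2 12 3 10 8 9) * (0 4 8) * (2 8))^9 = ((0 4 2 12 3 10)(8 9))^9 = (0 12)(2 10)(3 4)(8 9)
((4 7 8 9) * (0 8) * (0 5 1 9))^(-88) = (1 4 5 9 7) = ((0 8)(1 9 4 7 5))^(-88)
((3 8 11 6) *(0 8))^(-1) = ((0 8 11 6 3))^(-1) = (0 3 6 11 8)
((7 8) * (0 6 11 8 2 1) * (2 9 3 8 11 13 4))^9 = (0 4)(1 13)(2 6)(3 8 7 9)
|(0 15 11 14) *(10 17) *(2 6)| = 4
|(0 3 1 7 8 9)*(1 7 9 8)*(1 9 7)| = 5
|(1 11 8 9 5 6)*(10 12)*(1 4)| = 14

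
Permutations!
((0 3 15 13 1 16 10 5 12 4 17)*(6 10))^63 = ((0 3 15 13 1 16 6 10 5 12 4 17))^63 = (0 13 6 12)(1 10 4 3)(5 17 15 16)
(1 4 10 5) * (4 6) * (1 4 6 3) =(1 3)(4 10 5) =[0, 3, 2, 1, 10, 4, 6, 7, 8, 9, 5]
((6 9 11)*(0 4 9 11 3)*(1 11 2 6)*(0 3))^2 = (11)(0 9 4)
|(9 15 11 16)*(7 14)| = |(7 14)(9 15 11 16)| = 4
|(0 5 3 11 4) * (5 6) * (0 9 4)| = 10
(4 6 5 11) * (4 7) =(4 6 5 11 7) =[0, 1, 2, 3, 6, 11, 5, 4, 8, 9, 10, 7]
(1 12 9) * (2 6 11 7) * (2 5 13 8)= (1 12 9)(2 6 11 7 5 13 8)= [0, 12, 6, 3, 4, 13, 11, 5, 2, 1, 10, 7, 9, 8]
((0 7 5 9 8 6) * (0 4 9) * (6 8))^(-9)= ((0 7 5)(4 9 6))^(-9)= (9)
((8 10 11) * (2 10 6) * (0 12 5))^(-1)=(0 5 12)(2 6 8 11 10)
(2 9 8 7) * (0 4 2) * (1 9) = (0 4 2 1 9 8 7) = [4, 9, 1, 3, 2, 5, 6, 0, 7, 8]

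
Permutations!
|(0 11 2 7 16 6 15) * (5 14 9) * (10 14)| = 28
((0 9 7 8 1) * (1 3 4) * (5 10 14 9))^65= (0 7)(1 9)(3 10)(4 14)(5 8)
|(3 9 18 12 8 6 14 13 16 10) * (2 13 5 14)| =|(2 13 16 10 3 9 18 12 8 6)(5 14)| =10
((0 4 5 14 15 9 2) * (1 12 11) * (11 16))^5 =(0 9 14 4 2 15 5)(1 12 16 11)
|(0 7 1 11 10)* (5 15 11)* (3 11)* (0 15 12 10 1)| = |(0 7)(1 5 12 10 15 3 11)| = 14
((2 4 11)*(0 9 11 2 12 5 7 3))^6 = (0 3 7 5 12 11 9)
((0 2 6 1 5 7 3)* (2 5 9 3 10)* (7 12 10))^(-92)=((0 5 12 10 2 6 1 9 3))^(-92)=(0 9 6 10 5 3 1 2 12)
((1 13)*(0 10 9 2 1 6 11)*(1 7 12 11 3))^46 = (0 7 10 12 9 11 2)(1 6)(3 13)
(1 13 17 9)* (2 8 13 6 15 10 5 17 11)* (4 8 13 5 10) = (1 6 15 4 8 5 17 9)(2 13 11) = [0, 6, 13, 3, 8, 17, 15, 7, 5, 1, 10, 2, 12, 11, 14, 4, 16, 9]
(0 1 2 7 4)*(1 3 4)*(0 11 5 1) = [3, 2, 7, 4, 11, 1, 6, 0, 8, 9, 10, 5] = (0 3 4 11 5 1 2 7)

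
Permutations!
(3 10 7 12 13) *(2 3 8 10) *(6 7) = [0, 1, 3, 2, 4, 5, 7, 12, 10, 9, 6, 11, 13, 8] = (2 3)(6 7 12 13 8 10)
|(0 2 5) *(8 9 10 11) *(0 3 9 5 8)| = |(0 2 8 5 3 9 10 11)| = 8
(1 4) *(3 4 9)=(1 9 3 4)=[0, 9, 2, 4, 1, 5, 6, 7, 8, 3]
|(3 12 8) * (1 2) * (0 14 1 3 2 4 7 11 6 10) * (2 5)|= |(0 14 1 4 7 11 6 10)(2 3 12 8 5)|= 40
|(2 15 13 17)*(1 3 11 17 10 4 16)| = |(1 3 11 17 2 15 13 10 4 16)| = 10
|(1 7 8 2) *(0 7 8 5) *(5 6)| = |(0 7 6 5)(1 8 2)| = 12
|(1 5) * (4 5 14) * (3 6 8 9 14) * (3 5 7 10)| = 8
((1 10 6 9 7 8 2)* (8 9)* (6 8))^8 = (10) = ((1 10 8 2)(7 9))^8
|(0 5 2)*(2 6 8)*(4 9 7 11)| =|(0 5 6 8 2)(4 9 7 11)| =20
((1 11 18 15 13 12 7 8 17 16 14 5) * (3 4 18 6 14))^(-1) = ((1 11 6 14 5)(3 4 18 15 13 12 7 8 17 16))^(-1) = (1 5 14 6 11)(3 16 17 8 7 12 13 15 18 4)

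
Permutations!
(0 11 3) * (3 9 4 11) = (0 3)(4 11 9) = [3, 1, 2, 0, 11, 5, 6, 7, 8, 4, 10, 9]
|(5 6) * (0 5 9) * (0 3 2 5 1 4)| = 15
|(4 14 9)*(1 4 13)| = 5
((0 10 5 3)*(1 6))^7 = (0 3 5 10)(1 6)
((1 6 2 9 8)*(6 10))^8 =((1 10 6 2 9 8))^8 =(1 6 9)(2 8 10)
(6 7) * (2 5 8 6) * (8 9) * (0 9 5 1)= (0 9 8 6 7 2 1)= [9, 0, 1, 3, 4, 5, 7, 2, 6, 8]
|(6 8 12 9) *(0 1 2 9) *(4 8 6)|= |(0 1 2 9 4 8 12)|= 7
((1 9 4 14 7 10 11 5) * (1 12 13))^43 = (1 14 11 13 4 10 12 9 7 5)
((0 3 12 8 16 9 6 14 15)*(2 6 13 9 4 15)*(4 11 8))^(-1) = (0 15 4 12 3)(2 14 6)(8 11 16)(9 13)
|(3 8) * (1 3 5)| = 4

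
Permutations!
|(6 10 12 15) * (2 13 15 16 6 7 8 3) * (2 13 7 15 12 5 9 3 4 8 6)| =|(2 7 6 10 5 9 3 13 12 16)(4 8)| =10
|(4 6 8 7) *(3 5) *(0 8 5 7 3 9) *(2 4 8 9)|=|(0 9)(2 4 6 5)(3 7 8)|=12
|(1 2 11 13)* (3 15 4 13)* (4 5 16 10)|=10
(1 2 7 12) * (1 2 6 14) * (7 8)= (1 6 14)(2 8 7 12)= [0, 6, 8, 3, 4, 5, 14, 12, 7, 9, 10, 11, 2, 13, 1]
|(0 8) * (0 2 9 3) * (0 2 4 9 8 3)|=|(0 3 2 8 4 9)|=6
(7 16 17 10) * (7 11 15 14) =(7 16 17 10 11 15 14) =[0, 1, 2, 3, 4, 5, 6, 16, 8, 9, 11, 15, 12, 13, 7, 14, 17, 10]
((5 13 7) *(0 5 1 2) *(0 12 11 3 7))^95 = ((0 5 13)(1 2 12 11 3 7))^95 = (0 13 5)(1 7 3 11 12 2)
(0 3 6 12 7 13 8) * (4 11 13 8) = (0 3 6 12 7 8)(4 11 13) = [3, 1, 2, 6, 11, 5, 12, 8, 0, 9, 10, 13, 7, 4]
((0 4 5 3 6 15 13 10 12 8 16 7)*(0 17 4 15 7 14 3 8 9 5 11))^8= ((0 15 13 10 12 9 5 8 16 14 3 6 7 17 4 11))^8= (0 16)(3 13)(4 5)(6 10)(7 12)(8 11)(9 17)(14 15)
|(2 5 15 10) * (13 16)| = |(2 5 15 10)(13 16)| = 4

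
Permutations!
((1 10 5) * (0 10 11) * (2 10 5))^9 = (0 5 1 11)(2 10)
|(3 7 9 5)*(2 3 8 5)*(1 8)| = 12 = |(1 8 5)(2 3 7 9)|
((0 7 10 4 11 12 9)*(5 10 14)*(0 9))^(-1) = (0 12 11 4 10 5 14 7)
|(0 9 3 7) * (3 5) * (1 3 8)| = 7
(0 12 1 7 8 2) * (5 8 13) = (0 12 1 7 13 5 8 2) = [12, 7, 0, 3, 4, 8, 6, 13, 2, 9, 10, 11, 1, 5]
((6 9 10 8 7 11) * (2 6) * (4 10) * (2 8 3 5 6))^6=(11)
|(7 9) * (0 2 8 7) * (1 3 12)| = 15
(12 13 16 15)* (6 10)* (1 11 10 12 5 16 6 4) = (1 11 10 4)(5 16 15)(6 12 13) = [0, 11, 2, 3, 1, 16, 12, 7, 8, 9, 4, 10, 13, 6, 14, 5, 15]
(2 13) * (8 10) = (2 13)(8 10) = [0, 1, 13, 3, 4, 5, 6, 7, 10, 9, 8, 11, 12, 2]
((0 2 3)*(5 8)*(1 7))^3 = (1 7)(5 8) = ((0 2 3)(1 7)(5 8))^3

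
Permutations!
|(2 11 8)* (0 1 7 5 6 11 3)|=9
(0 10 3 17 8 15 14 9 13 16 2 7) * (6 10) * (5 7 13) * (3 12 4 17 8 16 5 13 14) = (0 6 10 12 4 17 16 2 14 9 13 5 7)(3 8 15) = [6, 1, 14, 8, 17, 7, 10, 0, 15, 13, 12, 11, 4, 5, 9, 3, 2, 16]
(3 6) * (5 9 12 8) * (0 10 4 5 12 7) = (0 10 4 5 9 7)(3 6)(8 12) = [10, 1, 2, 6, 5, 9, 3, 0, 12, 7, 4, 11, 8]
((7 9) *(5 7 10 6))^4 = ((5 7 9 10 6))^4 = (5 6 10 9 7)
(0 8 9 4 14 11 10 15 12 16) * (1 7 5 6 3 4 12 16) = [8, 7, 2, 4, 14, 6, 3, 5, 9, 12, 15, 10, 1, 13, 11, 16, 0] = (0 8 9 12 1 7 5 6 3 4 14 11 10 15 16)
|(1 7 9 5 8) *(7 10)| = 6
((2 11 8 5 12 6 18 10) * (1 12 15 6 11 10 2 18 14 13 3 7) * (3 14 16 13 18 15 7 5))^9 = (1 11 3 7 12 8 5)(2 10 15 6 16 13 14 18)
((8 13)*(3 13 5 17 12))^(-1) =(3 12 17 5 8 13)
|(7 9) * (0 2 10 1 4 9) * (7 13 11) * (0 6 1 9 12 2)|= 10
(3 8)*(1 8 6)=(1 8 3 6)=[0, 8, 2, 6, 4, 5, 1, 7, 3]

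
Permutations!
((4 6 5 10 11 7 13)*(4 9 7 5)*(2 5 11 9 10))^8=(13)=((2 5)(4 6)(7 13 10 9))^8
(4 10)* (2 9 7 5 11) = [0, 1, 9, 3, 10, 11, 6, 5, 8, 7, 4, 2] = (2 9 7 5 11)(4 10)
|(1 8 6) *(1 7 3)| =5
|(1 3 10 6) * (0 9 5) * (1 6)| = 3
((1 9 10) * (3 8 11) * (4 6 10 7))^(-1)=(1 10 6 4 7 9)(3 11 8)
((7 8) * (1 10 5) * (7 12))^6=((1 10 5)(7 8 12))^6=(12)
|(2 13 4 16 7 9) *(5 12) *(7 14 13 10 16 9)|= 14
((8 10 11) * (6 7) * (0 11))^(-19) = (0 11 8 10)(6 7)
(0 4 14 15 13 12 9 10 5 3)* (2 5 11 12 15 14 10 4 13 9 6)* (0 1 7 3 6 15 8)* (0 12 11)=[13, 7, 5, 1, 10, 6, 2, 3, 12, 4, 0, 11, 15, 8, 14, 9]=(0 13 8 12 15 9 4 10)(1 7 3)(2 5 6)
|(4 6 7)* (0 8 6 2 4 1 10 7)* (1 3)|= |(0 8 6)(1 10 7 3)(2 4)|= 12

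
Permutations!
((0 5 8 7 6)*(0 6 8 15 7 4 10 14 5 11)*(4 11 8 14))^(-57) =((0 8 11)(4 10)(5 15 7 14))^(-57) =(4 10)(5 14 7 15)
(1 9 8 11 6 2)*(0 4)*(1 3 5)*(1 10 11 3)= (0 4)(1 9 8 3 5 10 11 6 2)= [4, 9, 1, 5, 0, 10, 2, 7, 3, 8, 11, 6]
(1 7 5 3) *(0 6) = [6, 7, 2, 1, 4, 3, 0, 5] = (0 6)(1 7 5 3)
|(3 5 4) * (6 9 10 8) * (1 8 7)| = 6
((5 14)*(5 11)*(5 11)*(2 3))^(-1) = ((2 3)(5 14))^(-1) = (2 3)(5 14)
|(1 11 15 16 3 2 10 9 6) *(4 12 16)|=11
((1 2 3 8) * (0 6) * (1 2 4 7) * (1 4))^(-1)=((0 6)(2 3 8)(4 7))^(-1)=(0 6)(2 8 3)(4 7)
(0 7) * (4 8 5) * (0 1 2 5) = (0 7 1 2 5 4 8) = [7, 2, 5, 3, 8, 4, 6, 1, 0]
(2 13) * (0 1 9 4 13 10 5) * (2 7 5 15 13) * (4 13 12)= [1, 9, 10, 3, 2, 0, 6, 5, 8, 13, 15, 11, 4, 7, 14, 12]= (0 1 9 13 7 5)(2 10 15 12 4)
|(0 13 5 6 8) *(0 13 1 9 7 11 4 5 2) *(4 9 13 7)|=28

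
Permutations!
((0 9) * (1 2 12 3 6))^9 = (0 9)(1 6 3 12 2)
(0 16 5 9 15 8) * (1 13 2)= (0 16 5 9 15 8)(1 13 2)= [16, 13, 1, 3, 4, 9, 6, 7, 0, 15, 10, 11, 12, 2, 14, 8, 5]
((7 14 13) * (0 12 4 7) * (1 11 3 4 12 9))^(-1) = (0 13 14 7 4 3 11 1 9)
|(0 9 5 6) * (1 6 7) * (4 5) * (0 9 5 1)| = |(0 5 7)(1 6 9 4)| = 12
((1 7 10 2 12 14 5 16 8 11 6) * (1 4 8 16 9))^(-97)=(16)(1 9 5 14 12 2 10 7)(4 6 11 8)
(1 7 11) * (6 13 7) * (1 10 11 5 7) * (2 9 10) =(1 6 13)(2 9 10 11)(5 7) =[0, 6, 9, 3, 4, 7, 13, 5, 8, 10, 11, 2, 12, 1]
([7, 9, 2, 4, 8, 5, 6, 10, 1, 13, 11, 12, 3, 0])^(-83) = [3, 10, 2, 13, 0, 5, 6, 4, 7, 11, 8, 1, 9, 12]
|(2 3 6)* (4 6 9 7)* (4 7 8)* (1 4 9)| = |(1 4 6 2 3)(8 9)| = 10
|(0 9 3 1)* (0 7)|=5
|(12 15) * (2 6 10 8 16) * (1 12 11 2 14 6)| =|(1 12 15 11 2)(6 10 8 16 14)| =5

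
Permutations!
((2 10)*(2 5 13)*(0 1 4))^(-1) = ((0 1 4)(2 10 5 13))^(-1) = (0 4 1)(2 13 5 10)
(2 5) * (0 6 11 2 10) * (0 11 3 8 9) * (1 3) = (0 6 1 3 8 9)(2 5 10 11) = [6, 3, 5, 8, 4, 10, 1, 7, 9, 0, 11, 2]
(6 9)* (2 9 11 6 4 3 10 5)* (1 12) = [0, 12, 9, 10, 3, 2, 11, 7, 8, 4, 5, 6, 1] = (1 12)(2 9 4 3 10 5)(6 11)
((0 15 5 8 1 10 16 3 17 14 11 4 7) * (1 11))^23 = ((0 15 5 8 11 4 7)(1 10 16 3 17 14))^23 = (0 5 11 7 15 8 4)(1 14 17 3 16 10)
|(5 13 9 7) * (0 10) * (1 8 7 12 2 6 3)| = 10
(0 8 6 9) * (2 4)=(0 8 6 9)(2 4)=[8, 1, 4, 3, 2, 5, 9, 7, 6, 0]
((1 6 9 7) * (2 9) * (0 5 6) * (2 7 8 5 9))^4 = (0 6 9 7 8 1 5)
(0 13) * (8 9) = (0 13)(8 9) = [13, 1, 2, 3, 4, 5, 6, 7, 9, 8, 10, 11, 12, 0]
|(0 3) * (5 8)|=2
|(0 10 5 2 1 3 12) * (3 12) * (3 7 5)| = |(0 10 3 7 5 2 1 12)| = 8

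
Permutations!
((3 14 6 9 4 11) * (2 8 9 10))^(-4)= ((2 8 9 4 11 3 14 6 10))^(-4)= (2 3 8 14 9 6 4 10 11)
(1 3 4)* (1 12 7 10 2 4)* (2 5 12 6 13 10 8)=(1 3)(2 4 6 13 10 5 12 7 8)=[0, 3, 4, 1, 6, 12, 13, 8, 2, 9, 5, 11, 7, 10]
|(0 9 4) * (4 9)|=2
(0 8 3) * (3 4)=[8, 1, 2, 0, 3, 5, 6, 7, 4]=(0 8 4 3)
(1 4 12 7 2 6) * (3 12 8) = [0, 4, 6, 12, 8, 5, 1, 2, 3, 9, 10, 11, 7] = (1 4 8 3 12 7 2 6)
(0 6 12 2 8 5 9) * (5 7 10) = (0 6 12 2 8 7 10 5 9) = [6, 1, 8, 3, 4, 9, 12, 10, 7, 0, 5, 11, 2]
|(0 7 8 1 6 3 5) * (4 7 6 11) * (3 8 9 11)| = |(0 6 8 1 3 5)(4 7 9 11)| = 12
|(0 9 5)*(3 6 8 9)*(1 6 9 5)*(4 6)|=8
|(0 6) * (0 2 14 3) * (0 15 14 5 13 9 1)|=|(0 6 2 5 13 9 1)(3 15 14)|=21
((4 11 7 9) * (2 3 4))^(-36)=(11)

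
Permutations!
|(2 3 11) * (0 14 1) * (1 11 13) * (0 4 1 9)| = 14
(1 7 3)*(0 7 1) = (0 7 3) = [7, 1, 2, 0, 4, 5, 6, 3]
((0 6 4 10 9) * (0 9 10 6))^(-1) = (10)(4 6)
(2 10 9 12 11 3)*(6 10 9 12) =(2 9 6 10 12 11 3) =[0, 1, 9, 2, 4, 5, 10, 7, 8, 6, 12, 3, 11]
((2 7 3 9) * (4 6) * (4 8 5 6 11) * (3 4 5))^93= (2 11 8)(3 7 5)(4 6 9)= ((2 7 4 11 5 6 8 3 9))^93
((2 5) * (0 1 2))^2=((0 1 2 5))^2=(0 2)(1 5)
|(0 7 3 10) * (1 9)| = 4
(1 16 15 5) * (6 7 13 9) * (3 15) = (1 16 3 15 5)(6 7 13 9) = [0, 16, 2, 15, 4, 1, 7, 13, 8, 6, 10, 11, 12, 9, 14, 5, 3]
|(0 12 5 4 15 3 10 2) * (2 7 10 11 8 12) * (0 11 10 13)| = 12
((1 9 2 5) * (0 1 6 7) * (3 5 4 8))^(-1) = (0 7 6 5 3 8 4 2 9 1)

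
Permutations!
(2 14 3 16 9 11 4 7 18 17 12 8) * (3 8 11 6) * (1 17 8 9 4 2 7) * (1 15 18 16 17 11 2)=(1 11)(2 14 9 6 3 17 12)(4 15 18 8 7 16)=[0, 11, 14, 17, 15, 5, 3, 16, 7, 6, 10, 1, 2, 13, 9, 18, 4, 12, 8]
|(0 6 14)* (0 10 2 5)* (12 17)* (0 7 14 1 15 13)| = |(0 6 1 15 13)(2 5 7 14 10)(12 17)| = 10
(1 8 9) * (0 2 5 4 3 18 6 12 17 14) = (0 2 5 4 3 18 6 12 17 14)(1 8 9) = [2, 8, 5, 18, 3, 4, 12, 7, 9, 1, 10, 11, 17, 13, 0, 15, 16, 14, 6]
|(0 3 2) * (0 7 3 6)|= 6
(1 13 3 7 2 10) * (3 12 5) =(1 13 12 5 3 7 2 10) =[0, 13, 10, 7, 4, 3, 6, 2, 8, 9, 1, 11, 5, 12]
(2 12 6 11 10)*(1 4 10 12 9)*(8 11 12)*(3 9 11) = [0, 4, 11, 9, 10, 5, 12, 7, 3, 1, 2, 8, 6] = (1 4 10 2 11 8 3 9)(6 12)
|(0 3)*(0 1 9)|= 4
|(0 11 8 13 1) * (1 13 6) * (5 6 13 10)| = 8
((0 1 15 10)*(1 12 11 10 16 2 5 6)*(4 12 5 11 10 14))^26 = (0 6 15 2 14 12)(1 16 11 4 10 5)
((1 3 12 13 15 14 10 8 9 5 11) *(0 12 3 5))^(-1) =((0 12 13 15 14 10 8 9)(1 5 11))^(-1) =(0 9 8 10 14 15 13 12)(1 11 5)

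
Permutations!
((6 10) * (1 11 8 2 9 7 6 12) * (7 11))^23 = (1 10 7 12 6)(2 8 11 9)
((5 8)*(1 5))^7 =(1 5 8)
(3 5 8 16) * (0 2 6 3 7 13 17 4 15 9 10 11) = (0 2 6 3 5 8 16 7 13 17 4 15 9 10 11) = [2, 1, 6, 5, 15, 8, 3, 13, 16, 10, 11, 0, 12, 17, 14, 9, 7, 4]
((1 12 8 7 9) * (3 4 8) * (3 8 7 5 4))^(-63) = (12)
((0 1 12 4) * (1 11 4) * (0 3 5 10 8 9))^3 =(0 3 8 11 5 9 4 10)(1 12)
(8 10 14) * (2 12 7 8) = (2 12 7 8 10 14) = [0, 1, 12, 3, 4, 5, 6, 8, 10, 9, 14, 11, 7, 13, 2]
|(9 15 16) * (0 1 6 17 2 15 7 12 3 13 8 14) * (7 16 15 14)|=|(0 1 6 17 2 14)(3 13 8 7 12)(9 16)|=30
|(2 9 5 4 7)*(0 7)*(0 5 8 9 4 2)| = |(0 7)(2 4 5)(8 9)| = 6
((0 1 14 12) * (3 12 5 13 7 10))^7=((0 1 14 5 13 7 10 3 12))^7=(0 3 7 5 1 12 10 13 14)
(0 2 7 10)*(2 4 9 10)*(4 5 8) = (0 5 8 4 9 10)(2 7) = [5, 1, 7, 3, 9, 8, 6, 2, 4, 10, 0]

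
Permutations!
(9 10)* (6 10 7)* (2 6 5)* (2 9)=[0, 1, 6, 3, 4, 9, 10, 5, 8, 7, 2]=(2 6 10)(5 9 7)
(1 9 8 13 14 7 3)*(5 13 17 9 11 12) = [0, 11, 2, 1, 4, 13, 6, 3, 17, 8, 10, 12, 5, 14, 7, 15, 16, 9] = (1 11 12 5 13 14 7 3)(8 17 9)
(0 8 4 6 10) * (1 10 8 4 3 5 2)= [4, 10, 1, 5, 6, 2, 8, 7, 3, 9, 0]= (0 4 6 8 3 5 2 1 10)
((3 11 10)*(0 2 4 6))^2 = ((0 2 4 6)(3 11 10))^2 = (0 4)(2 6)(3 10 11)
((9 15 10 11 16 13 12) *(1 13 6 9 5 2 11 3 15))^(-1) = ((1 13 12 5 2 11 16 6 9)(3 15 10))^(-1) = (1 9 6 16 11 2 5 12 13)(3 10 15)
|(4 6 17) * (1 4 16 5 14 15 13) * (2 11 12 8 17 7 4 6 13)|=45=|(1 6 7 4 13)(2 11 12 8 17 16 5 14 15)|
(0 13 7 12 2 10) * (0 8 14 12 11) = (0 13 7 11)(2 10 8 14 12) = [13, 1, 10, 3, 4, 5, 6, 11, 14, 9, 8, 0, 2, 7, 12]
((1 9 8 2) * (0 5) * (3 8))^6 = ((0 5)(1 9 3 8 2))^6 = (1 9 3 8 2)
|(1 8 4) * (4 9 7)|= 5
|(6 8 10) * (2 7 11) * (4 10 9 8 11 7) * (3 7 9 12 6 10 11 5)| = 21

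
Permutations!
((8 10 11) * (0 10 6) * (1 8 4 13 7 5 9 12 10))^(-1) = ((0 1 8 6)(4 13 7 5 9 12 10 11))^(-1) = (0 6 8 1)(4 11 10 12 9 5 7 13)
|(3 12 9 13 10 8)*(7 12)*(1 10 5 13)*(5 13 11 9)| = 9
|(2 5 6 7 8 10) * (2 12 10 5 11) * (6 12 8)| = |(2 11)(5 12 10 8)(6 7)| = 4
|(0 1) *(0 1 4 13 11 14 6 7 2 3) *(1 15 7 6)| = |(0 4 13 11 14 1 15 7 2 3)| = 10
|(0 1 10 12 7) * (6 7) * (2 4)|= |(0 1 10 12 6 7)(2 4)|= 6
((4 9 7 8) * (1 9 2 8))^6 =(9)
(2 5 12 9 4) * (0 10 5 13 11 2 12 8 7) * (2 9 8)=[10, 1, 13, 3, 12, 2, 6, 0, 7, 4, 5, 9, 8, 11]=(0 10 5 2 13 11 9 4 12 8 7)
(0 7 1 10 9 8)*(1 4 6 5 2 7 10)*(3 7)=(0 10 9 8)(2 3 7 4 6 5)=[10, 1, 3, 7, 6, 2, 5, 4, 0, 8, 9]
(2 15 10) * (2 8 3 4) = (2 15 10 8 3 4) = [0, 1, 15, 4, 2, 5, 6, 7, 3, 9, 8, 11, 12, 13, 14, 10]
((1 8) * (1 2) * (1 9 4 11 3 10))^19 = ((1 8 2 9 4 11 3 10))^19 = (1 9 3 8 4 10 2 11)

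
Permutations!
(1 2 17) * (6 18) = (1 2 17)(6 18) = [0, 2, 17, 3, 4, 5, 18, 7, 8, 9, 10, 11, 12, 13, 14, 15, 16, 1, 6]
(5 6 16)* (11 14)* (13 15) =(5 6 16)(11 14)(13 15) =[0, 1, 2, 3, 4, 6, 16, 7, 8, 9, 10, 14, 12, 15, 11, 13, 5]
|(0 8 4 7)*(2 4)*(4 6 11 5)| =8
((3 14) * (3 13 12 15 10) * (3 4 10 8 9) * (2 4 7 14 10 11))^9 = (15)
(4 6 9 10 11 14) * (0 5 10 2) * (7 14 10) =(0 5 7 14 4 6 9 2)(10 11) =[5, 1, 0, 3, 6, 7, 9, 14, 8, 2, 11, 10, 12, 13, 4]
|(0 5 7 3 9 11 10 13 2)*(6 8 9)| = |(0 5 7 3 6 8 9 11 10 13 2)| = 11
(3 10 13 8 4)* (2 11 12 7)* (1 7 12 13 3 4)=(1 7 2 11 13 8)(3 10)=[0, 7, 11, 10, 4, 5, 6, 2, 1, 9, 3, 13, 12, 8]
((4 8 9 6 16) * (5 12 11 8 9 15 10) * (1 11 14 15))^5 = (1 8 11)(4 9 6 16)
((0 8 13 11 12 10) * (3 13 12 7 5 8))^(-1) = (0 10 12 8 5 7 11 13 3)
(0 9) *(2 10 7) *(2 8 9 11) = (0 11 2 10 7 8 9) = [11, 1, 10, 3, 4, 5, 6, 8, 9, 0, 7, 2]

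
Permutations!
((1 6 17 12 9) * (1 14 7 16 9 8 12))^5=(1 17 6)(7 16 9 14)(8 12)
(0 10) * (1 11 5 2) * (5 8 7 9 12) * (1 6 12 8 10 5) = (0 5 2 6 12 1 11 10)(7 9 8) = [5, 11, 6, 3, 4, 2, 12, 9, 7, 8, 0, 10, 1]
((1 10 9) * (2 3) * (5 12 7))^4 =((1 10 9)(2 3)(5 12 7))^4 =(1 10 9)(5 12 7)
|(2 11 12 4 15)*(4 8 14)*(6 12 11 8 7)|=15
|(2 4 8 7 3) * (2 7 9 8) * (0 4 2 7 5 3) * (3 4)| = |(0 3 5 4 7)(8 9)| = 10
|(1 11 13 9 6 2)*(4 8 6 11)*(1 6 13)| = |(1 4 8 13 9 11)(2 6)| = 6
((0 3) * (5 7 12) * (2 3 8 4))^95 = ((0 8 4 2 3)(5 7 12))^95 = (5 12 7)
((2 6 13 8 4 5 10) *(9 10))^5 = ((2 6 13 8 4 5 9 10))^5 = (2 5 13 10 4 6 9 8)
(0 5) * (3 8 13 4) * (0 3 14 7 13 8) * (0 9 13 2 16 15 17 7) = (0 5 3 9 13 4 14)(2 16 15 17 7) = [5, 1, 16, 9, 14, 3, 6, 2, 8, 13, 10, 11, 12, 4, 0, 17, 15, 7]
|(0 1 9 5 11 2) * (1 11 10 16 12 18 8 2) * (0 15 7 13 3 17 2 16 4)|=|(0 11 1 9 5 10 4)(2 15 7 13 3 17)(8 16 12 18)|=84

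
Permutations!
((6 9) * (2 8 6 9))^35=(9)(2 6 8)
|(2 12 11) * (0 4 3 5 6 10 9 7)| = 24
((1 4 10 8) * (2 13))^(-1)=(1 8 10 4)(2 13)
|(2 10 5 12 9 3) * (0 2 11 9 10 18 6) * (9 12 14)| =|(0 2 18 6)(3 11 12 10 5 14 9)| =28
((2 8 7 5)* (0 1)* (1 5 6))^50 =((0 5 2 8 7 6 1))^50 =(0 5 2 8 7 6 1)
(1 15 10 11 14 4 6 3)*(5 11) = (1 15 10 5 11 14 4 6 3) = [0, 15, 2, 1, 6, 11, 3, 7, 8, 9, 5, 14, 12, 13, 4, 10]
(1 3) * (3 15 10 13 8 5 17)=(1 15 10 13 8 5 17 3)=[0, 15, 2, 1, 4, 17, 6, 7, 5, 9, 13, 11, 12, 8, 14, 10, 16, 3]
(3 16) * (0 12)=(0 12)(3 16)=[12, 1, 2, 16, 4, 5, 6, 7, 8, 9, 10, 11, 0, 13, 14, 15, 3]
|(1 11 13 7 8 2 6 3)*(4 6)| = |(1 11 13 7 8 2 4 6 3)| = 9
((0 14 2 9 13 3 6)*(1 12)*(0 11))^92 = ((0 14 2 9 13 3 6 11)(1 12))^92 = (0 13)(2 6)(3 14)(9 11)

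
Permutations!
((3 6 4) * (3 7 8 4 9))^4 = (3 6 9)(4 7 8)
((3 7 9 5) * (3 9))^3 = (3 7)(5 9)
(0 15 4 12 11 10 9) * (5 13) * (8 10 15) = [8, 1, 2, 3, 12, 13, 6, 7, 10, 0, 9, 15, 11, 5, 14, 4] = (0 8 10 9)(4 12 11 15)(5 13)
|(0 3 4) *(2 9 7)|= |(0 3 4)(2 9 7)|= 3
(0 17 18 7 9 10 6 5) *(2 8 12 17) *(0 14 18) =(0 2 8 12 17)(5 14 18 7 9 10 6) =[2, 1, 8, 3, 4, 14, 5, 9, 12, 10, 6, 11, 17, 13, 18, 15, 16, 0, 7]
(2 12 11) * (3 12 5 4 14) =(2 5 4 14 3 12 11) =[0, 1, 5, 12, 14, 4, 6, 7, 8, 9, 10, 2, 11, 13, 3]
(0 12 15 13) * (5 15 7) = (0 12 7 5 15 13) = [12, 1, 2, 3, 4, 15, 6, 5, 8, 9, 10, 11, 7, 0, 14, 13]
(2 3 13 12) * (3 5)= (2 5 3 13 12)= [0, 1, 5, 13, 4, 3, 6, 7, 8, 9, 10, 11, 2, 12]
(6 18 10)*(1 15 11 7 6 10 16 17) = (1 15 11 7 6 18 16 17) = [0, 15, 2, 3, 4, 5, 18, 6, 8, 9, 10, 7, 12, 13, 14, 11, 17, 1, 16]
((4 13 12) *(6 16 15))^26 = ((4 13 12)(6 16 15))^26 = (4 12 13)(6 15 16)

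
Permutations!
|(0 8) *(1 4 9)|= 6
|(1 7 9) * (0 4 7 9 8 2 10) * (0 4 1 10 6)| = |(0 1 9 10 4 7 8 2 6)| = 9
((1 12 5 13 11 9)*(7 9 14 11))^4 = (14)(1 7 5)(9 13 12)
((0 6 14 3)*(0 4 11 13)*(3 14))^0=(14)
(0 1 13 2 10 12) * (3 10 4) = (0 1 13 2 4 3 10 12) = [1, 13, 4, 10, 3, 5, 6, 7, 8, 9, 12, 11, 0, 2]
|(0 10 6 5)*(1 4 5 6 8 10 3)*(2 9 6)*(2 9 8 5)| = |(0 3 1 4 2 8 10 5)(6 9)| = 8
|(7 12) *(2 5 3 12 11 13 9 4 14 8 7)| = 28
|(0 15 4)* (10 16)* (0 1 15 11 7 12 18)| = |(0 11 7 12 18)(1 15 4)(10 16)| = 30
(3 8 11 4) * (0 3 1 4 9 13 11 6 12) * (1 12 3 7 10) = (0 7 10 1 4 12)(3 8 6)(9 13 11) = [7, 4, 2, 8, 12, 5, 3, 10, 6, 13, 1, 9, 0, 11]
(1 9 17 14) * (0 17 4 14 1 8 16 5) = (0 17 1 9 4 14 8 16 5) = [17, 9, 2, 3, 14, 0, 6, 7, 16, 4, 10, 11, 12, 13, 8, 15, 5, 1]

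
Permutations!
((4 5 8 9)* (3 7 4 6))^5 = (3 9 5 7 6 8 4)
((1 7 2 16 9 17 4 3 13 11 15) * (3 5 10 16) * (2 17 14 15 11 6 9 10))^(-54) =((1 7 17 4 5 2 3 13 6 9 14 15)(10 16))^(-54) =(1 3)(2 15)(4 9)(5 14)(6 17)(7 13)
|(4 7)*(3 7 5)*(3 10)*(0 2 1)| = 15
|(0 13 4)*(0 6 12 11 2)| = |(0 13 4 6 12 11 2)| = 7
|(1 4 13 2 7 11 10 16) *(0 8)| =8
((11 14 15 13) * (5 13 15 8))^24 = ((15)(5 13 11 14 8))^24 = (15)(5 8 14 11 13)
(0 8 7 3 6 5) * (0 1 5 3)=(0 8 7)(1 5)(3 6)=[8, 5, 2, 6, 4, 1, 3, 0, 7]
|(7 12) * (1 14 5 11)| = 4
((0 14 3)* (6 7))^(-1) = (0 3 14)(6 7)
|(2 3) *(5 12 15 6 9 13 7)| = |(2 3)(5 12 15 6 9 13 7)| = 14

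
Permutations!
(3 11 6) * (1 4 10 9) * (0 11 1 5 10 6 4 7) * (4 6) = (0 11 6 3 1 7)(5 10 9) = [11, 7, 2, 1, 4, 10, 3, 0, 8, 5, 9, 6]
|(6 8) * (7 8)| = |(6 7 8)| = 3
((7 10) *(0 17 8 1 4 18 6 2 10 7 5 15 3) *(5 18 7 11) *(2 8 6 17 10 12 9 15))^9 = (0 11 18 2 6 9 1 3 7 10 5 17 12 8 15 4)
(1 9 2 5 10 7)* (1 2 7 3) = (1 9 7 2 5 10 3) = [0, 9, 5, 1, 4, 10, 6, 2, 8, 7, 3]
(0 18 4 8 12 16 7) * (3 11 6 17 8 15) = (0 18 4 15 3 11 6 17 8 12 16 7) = [18, 1, 2, 11, 15, 5, 17, 0, 12, 9, 10, 6, 16, 13, 14, 3, 7, 8, 4]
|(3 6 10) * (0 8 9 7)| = |(0 8 9 7)(3 6 10)| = 12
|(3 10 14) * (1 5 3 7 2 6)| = 8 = |(1 5 3 10 14 7 2 6)|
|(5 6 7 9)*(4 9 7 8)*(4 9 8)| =|(4 8 9 5 6)| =5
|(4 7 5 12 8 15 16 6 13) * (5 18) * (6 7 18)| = |(4 18 5 12 8 15 16 7 6 13)| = 10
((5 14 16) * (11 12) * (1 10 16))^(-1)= (1 14 5 16 10)(11 12)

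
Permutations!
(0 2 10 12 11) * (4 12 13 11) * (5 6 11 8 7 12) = (0 2 10 13 8 7 12 4 5 6 11) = [2, 1, 10, 3, 5, 6, 11, 12, 7, 9, 13, 0, 4, 8]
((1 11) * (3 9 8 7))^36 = (11)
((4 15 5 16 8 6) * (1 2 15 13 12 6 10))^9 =(1 15 16 10 2 5 8)(4 13 12 6) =((1 2 15 5 16 8 10)(4 13 12 6))^9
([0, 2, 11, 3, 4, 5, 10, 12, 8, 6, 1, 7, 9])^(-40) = [0, 1, 2, 3, 4, 5, 6, 7, 8, 9, 10, 11, 12]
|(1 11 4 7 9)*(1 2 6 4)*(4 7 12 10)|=|(1 11)(2 6 7 9)(4 12 10)|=12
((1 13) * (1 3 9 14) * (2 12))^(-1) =(1 14 9 3 13)(2 12)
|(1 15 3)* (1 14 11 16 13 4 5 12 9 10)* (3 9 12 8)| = 8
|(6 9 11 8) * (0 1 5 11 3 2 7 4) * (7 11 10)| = |(0 1 5 10 7 4)(2 11 8 6 9 3)| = 6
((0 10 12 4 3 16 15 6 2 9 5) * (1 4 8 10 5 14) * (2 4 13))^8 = ((0 5)(1 13 2 9 14)(3 16 15 6 4)(8 10 12))^8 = (1 9 13 14 2)(3 6 16 4 15)(8 12 10)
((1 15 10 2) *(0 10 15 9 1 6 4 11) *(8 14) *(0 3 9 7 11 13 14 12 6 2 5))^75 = (15)(4 8)(6 14)(12 13)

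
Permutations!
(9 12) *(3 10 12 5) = (3 10 12 9 5) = [0, 1, 2, 10, 4, 3, 6, 7, 8, 5, 12, 11, 9]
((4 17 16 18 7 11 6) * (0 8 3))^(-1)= ((0 8 3)(4 17 16 18 7 11 6))^(-1)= (0 3 8)(4 6 11 7 18 16 17)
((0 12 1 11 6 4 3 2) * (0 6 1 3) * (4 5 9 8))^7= (0 8 5 2 12 4 9 6 3)(1 11)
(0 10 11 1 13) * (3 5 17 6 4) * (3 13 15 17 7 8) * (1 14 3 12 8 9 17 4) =[10, 15, 2, 5, 13, 7, 1, 9, 12, 17, 11, 14, 8, 0, 3, 4, 16, 6] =(0 10 11 14 3 5 7 9 17 6 1 15 4 13)(8 12)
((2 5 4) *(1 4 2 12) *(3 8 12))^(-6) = ((1 4 3 8 12)(2 5))^(-6) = (1 12 8 3 4)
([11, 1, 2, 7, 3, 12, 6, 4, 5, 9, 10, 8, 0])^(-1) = [12, 1, 2, 4, 7, 8, 6, 3, 11, 9, 10, 0, 5]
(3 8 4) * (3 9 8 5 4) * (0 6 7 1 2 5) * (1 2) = [6, 1, 5, 0, 9, 4, 7, 2, 3, 8] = (0 6 7 2 5 4 9 8 3)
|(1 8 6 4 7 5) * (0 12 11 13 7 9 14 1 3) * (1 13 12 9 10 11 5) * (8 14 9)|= 36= |(0 8 6 4 10 11 12 5 3)(1 14 13 7)|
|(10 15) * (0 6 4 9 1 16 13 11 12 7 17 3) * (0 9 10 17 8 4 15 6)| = 14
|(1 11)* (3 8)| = |(1 11)(3 8)| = 2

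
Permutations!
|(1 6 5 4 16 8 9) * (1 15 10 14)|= |(1 6 5 4 16 8 9 15 10 14)|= 10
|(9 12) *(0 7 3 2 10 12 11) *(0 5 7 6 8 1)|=8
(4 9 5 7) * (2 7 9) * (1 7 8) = (1 7 4 2 8)(5 9) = [0, 7, 8, 3, 2, 9, 6, 4, 1, 5]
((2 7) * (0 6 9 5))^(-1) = (0 5 9 6)(2 7)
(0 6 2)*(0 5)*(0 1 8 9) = [6, 8, 5, 3, 4, 1, 2, 7, 9, 0] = (0 6 2 5 1 8 9)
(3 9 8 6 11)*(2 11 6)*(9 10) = (2 11 3 10 9 8) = [0, 1, 11, 10, 4, 5, 6, 7, 2, 8, 9, 3]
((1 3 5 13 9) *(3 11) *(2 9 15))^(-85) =((1 11 3 5 13 15 2 9))^(-85) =(1 5 2 11 13 9 3 15)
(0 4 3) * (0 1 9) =(0 4 3 1 9) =[4, 9, 2, 1, 3, 5, 6, 7, 8, 0]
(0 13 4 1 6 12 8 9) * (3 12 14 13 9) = (0 9)(1 6 14 13 4)(3 12 8) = [9, 6, 2, 12, 1, 5, 14, 7, 3, 0, 10, 11, 8, 4, 13]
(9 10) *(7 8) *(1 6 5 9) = (1 6 5 9 10)(7 8) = [0, 6, 2, 3, 4, 9, 5, 8, 7, 10, 1]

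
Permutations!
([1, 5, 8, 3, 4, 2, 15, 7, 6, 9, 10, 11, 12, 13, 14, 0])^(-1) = [15, 0, 5, 3, 4, 1, 8, 7, 2, 9, 10, 11, 12, 13, 14, 6]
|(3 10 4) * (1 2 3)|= |(1 2 3 10 4)|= 5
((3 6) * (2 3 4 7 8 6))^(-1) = ((2 3)(4 7 8 6))^(-1) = (2 3)(4 6 8 7)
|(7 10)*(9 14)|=2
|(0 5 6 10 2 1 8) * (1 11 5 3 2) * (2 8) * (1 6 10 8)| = |(0 3 1 2 11 5 10 6 8)| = 9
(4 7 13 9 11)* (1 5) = [0, 5, 2, 3, 7, 1, 6, 13, 8, 11, 10, 4, 12, 9] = (1 5)(4 7 13 9 11)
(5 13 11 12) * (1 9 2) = [0, 9, 1, 3, 4, 13, 6, 7, 8, 2, 10, 12, 5, 11] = (1 9 2)(5 13 11 12)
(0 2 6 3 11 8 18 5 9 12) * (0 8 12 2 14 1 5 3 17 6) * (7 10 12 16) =(0 14 1 5 9 2)(3 11 16 7 10 12 8 18)(6 17) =[14, 5, 0, 11, 4, 9, 17, 10, 18, 2, 12, 16, 8, 13, 1, 15, 7, 6, 3]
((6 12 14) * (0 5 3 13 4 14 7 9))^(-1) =((0 5 3 13 4 14 6 12 7 9))^(-1) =(0 9 7 12 6 14 4 13 3 5)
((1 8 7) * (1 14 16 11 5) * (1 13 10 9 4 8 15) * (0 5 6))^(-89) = ((0 5 13 10 9 4 8 7 14 16 11 6)(1 15))^(-89) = (0 7 13 16 9 6 8 5 14 10 11 4)(1 15)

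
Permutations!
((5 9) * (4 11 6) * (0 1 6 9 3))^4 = (0 11)(1 9)(3 4)(5 6)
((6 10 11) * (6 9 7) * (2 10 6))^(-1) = ((2 10 11 9 7))^(-1) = (2 7 9 11 10)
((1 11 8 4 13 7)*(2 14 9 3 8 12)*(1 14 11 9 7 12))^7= ((1 9 3 8 4 13 12 2 11)(7 14))^7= (1 2 13 8 9 11 12 4 3)(7 14)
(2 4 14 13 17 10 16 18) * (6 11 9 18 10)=(2 4 14 13 17 6 11 9 18)(10 16)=[0, 1, 4, 3, 14, 5, 11, 7, 8, 18, 16, 9, 12, 17, 13, 15, 10, 6, 2]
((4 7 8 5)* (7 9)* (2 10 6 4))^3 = ((2 10 6 4 9 7 8 5))^3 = (2 4 8 10 9 5 6 7)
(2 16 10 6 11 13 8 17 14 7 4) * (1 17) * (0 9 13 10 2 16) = (0 9 13 8 1 17 14 7 4 16 2)(6 11 10) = [9, 17, 0, 3, 16, 5, 11, 4, 1, 13, 6, 10, 12, 8, 7, 15, 2, 14]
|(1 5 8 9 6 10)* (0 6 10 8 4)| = 8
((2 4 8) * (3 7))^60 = (8)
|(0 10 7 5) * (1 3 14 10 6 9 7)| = |(0 6 9 7 5)(1 3 14 10)| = 20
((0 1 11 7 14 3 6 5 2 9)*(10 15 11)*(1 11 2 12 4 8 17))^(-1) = (0 9 2 15 10 1 17 8 4 12 5 6 3 14 7 11)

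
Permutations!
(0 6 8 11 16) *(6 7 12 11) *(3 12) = (0 7 3 12 11 16)(6 8) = [7, 1, 2, 12, 4, 5, 8, 3, 6, 9, 10, 16, 11, 13, 14, 15, 0]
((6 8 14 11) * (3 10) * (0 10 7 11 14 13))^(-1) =(14)(0 13 8 6 11 7 3 10)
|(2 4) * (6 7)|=|(2 4)(6 7)|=2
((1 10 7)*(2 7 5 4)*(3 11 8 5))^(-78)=((1 10 3 11 8 5 4 2 7))^(-78)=(1 11 4)(2 10 8)(3 5 7)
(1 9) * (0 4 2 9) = (0 4 2 9 1) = [4, 0, 9, 3, 2, 5, 6, 7, 8, 1]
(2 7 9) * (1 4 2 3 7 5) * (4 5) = (1 5)(2 4)(3 7 9) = [0, 5, 4, 7, 2, 1, 6, 9, 8, 3]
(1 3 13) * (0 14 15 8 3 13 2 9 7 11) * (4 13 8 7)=(0 14 15 7 11)(1 8 3 2 9 4 13)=[14, 8, 9, 2, 13, 5, 6, 11, 3, 4, 10, 0, 12, 1, 15, 7]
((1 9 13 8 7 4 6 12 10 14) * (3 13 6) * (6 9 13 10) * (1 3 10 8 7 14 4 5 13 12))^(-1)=(1 6 12)(3 14 8)(4 10)(5 7 13)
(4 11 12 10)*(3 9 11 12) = (3 9 11)(4 12 10) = [0, 1, 2, 9, 12, 5, 6, 7, 8, 11, 4, 3, 10]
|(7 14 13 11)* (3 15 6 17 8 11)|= |(3 15 6 17 8 11 7 14 13)|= 9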